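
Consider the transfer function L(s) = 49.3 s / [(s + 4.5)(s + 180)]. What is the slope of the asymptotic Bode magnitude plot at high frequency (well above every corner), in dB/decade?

-20 dB/decade

With 1 zero and 2 poles, the high-frequency asymptotic slope is 20 × (1 − 2) = -20 dB/decade.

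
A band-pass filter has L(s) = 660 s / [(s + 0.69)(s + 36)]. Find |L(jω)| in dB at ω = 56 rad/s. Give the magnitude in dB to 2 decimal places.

|j56| = 56
|j56 + 0.69| = √(56² + 0.69²) = 56
|j56 + 36| = √(56² + 36²) = 66.57
|L(j56)| = 660 × 56 / (56 × 66.57) = 9.9131
20 log₁₀(9.9131) = 19.924 dB

19.92 dB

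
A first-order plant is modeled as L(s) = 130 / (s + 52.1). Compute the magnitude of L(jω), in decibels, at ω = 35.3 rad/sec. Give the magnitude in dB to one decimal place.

|j35.3 + 52.1| = √(35.3² + 52.1²) = 62.93
|L(j35.3)| = 130 / 62.93 = 2.0657
20 log₁₀(2.0657) = 6.30 dB

6.3 dB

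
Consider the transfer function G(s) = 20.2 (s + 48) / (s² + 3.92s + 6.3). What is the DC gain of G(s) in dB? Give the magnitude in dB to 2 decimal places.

43.75 dB

G(0) = 20.2 × 48 / 6.3 = 153.9
20 log₁₀(153.9) = 43.745 dB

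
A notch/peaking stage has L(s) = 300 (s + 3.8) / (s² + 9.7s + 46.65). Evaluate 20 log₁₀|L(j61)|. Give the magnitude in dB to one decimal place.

|j61 + 3.8| = √(61² + 3.8²) = 61.12
|(j61)² + 9.7(j61) + 46.65| = |-3674.3 + j591.7| = 3722
|L(j61)| = 300 × 61.12 / 3722 = 4.9267
20 log₁₀(4.9267) = 13.85 dB

13.9 dB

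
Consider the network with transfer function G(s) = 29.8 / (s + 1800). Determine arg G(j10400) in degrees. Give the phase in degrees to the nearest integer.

∠(j10400 + 1800) = arctan(10400/1800) = 80.18°
∠G(j10400) = −80.18° = -80.18°

-80 deg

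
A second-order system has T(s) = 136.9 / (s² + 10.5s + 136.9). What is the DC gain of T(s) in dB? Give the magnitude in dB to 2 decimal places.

0.00 dB

T(0) = 136.9 / 136.9 = 1
20 log₁₀(1) = 0.000 dB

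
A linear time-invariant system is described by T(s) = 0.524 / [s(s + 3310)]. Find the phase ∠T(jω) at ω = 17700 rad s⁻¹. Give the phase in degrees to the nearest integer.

-169°

∠(j17700 + 3310) = arctan(17700/3310) = 79.41°
∠(j17700) = 90.00°
∠T(j17700) = − (79.41° + 90.00°) = -169.41°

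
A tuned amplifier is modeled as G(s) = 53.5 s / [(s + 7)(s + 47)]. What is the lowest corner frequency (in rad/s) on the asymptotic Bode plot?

Break frequencies occur at each pole and zero magnitude: 7 rad/s, 47 rad/s.
The lowest is 7 rad/s.

7 rad/s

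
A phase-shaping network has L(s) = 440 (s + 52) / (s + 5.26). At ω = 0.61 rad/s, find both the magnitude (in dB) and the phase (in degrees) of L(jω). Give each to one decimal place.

|j0.61 + 52| = √(0.61² + 52²) = 52
|j0.61 + 5.26| = √(0.61² + 5.26²) = 5.295
|L(j0.61)| = 440 × 52 / 5.295 = 4321.1
20 log₁₀(4321.1) = 72.71 dB
∠(j0.61 + 52) = arctan(0.61/52) = 0.67°
∠(j0.61 + 5.26) = arctan(0.61/5.26) = 6.62°
∠L(j0.61) = 0.67° − 6.62° = -5.94°

|L| = 72.7 dB, ∠L = -5.9°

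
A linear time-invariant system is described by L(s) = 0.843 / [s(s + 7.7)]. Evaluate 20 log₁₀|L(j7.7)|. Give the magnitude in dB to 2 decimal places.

|j7.7 + 7.7| = √(7.7² + 7.7²) = 10.89
|j7.7| = 7.7
|L(j7.7)| = 0.843 / (10.89 × 7.7) = 0.010054
20 log₁₀(0.010054) = -39.953 dB

-39.95 dB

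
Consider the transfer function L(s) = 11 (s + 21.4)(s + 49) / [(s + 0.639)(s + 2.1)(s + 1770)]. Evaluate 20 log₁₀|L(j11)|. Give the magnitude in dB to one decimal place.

|j11 + 21.4| = √(11² + 21.4²) = 24.06
|j11 + 49| = √(11² + 49²) = 50.22
|j11 + 0.639| = √(11² + 0.639²) = 11.02
|j11 + 2.1| = √(11² + 2.1²) = 11.2
|j11 + 1770| = √(11² + 1770²) = 1770
|L(j11)| = 11 × 24.06 × 50.22 / (11.02 × 11.2 × 1770) = 0.060858
20 log₁₀(0.060858) = -24.31 dB

-24.3 dB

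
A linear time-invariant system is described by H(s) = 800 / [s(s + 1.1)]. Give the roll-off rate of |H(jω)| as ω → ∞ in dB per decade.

With 0 zeros and 2 poles, the high-frequency asymptotic slope is 20 × (0 − 2) = -40 dB/decade.

-40 dB/decade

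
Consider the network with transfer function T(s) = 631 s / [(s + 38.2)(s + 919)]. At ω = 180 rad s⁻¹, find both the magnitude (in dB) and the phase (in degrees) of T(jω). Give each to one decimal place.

|j180| = 180
|j180 + 38.2| = √(180² + 38.2²) = 184
|j180 + 919| = √(180² + 919²) = 936.5
|T(j180)| = 631 × 180 / (184 × 936.5) = 0.65913
20 log₁₀(0.65913) = -3.62 dB
∠(j180) = 90.00°
∠(j180 + 38.2) = arctan(180/38.2) = 78.02°
∠(j180 + 919) = arctan(180/919) = 11.08°
∠T(j180) = 90.00° − (78.02° + 11.08°) = 0.90°

|T| = -3.6 dB, ∠T = 0.9°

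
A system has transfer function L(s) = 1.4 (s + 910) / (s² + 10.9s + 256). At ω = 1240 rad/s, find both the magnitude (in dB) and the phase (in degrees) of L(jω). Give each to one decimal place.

|L| = -57.1 dB, ∠L = -125.8 deg

|j1240 + 910| = √(1240² + 910²) = 1538
|(j1240)² + 10.9(j1240) + 256| = |-1.5373e+06 + j13516| = 1.537e+06
|L(j1240)| = 1.4 × 1538 / 1.537e+06 = 0.0014006
20 log₁₀(0.0014006) = -57.07 dB
∠(j1240 + 910) = arctan(1240/910) = 53.73°
∠[(j1240)² + 10.9(j1240) + 256] = ∠[-1.5373e+06 + j13516] = 179.50°
∠L(j1240) = 53.73° − 179.50° = -125.77°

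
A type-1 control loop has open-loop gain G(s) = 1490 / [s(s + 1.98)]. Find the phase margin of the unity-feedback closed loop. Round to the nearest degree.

Gain crossover: |G(jω)| = 1 at ω ≈ 38.6 rad/s.
∠G(j38.6) = −90° − arctan(38.6/1.98) ≈ -177.06°
PM = 180° + (-177.06°) = 2.94°

3°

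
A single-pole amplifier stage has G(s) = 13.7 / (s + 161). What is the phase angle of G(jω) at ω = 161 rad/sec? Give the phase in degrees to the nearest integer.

∠(j161 + 161) = arctan(161/161) = 45.00°
∠G(j161) = −45.00° = -45.00°

-45°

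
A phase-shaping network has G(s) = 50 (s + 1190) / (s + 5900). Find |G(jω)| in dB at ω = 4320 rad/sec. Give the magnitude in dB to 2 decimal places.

29.73 dB

|j4320 + 1190| = √(4320² + 1190²) = 4481
|j4320 + 5900| = √(4320² + 5900²) = 7312
|G(j4320)| = 50 × 4481 / 7312 = 30.639
20 log₁₀(30.639) = 29.725 dB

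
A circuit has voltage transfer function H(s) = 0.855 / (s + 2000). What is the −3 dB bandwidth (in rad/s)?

2000 rad/s

For a single-pole low-pass, the −3 dB point is at the pole: ω = 2000 rad/s.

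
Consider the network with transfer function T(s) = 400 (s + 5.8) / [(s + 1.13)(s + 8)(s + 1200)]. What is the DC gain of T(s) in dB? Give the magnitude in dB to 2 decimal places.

-13.40 dB

T(0) = 400 × 5.8 / (1.13 × 8 × 1200) = 0.21386
20 log₁₀(0.21386) = -13.397 dB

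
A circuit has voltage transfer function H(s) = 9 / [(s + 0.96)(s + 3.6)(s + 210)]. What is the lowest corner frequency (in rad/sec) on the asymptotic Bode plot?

Break frequencies occur at each pole and zero magnitude: 0.96 rad/sec, 3.6 rad/sec, 210 rad/sec.
The lowest is 0.96 rad/sec.

0.96 rad/sec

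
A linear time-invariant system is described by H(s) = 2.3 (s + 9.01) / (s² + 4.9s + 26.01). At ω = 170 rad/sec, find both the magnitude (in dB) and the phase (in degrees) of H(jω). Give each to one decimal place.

|j170 + 9.01| = √(170² + 9.01²) = 170.2
|(j170)² + 4.9(j170) + 26.01| = |-28874 + j833| = 2.889e+04
|H(j170)| = 2.3 × 170.2 / 2.889e+04 = 0.013555
20 log₁₀(0.013555) = -37.36 dB
∠(j170 + 9.01) = arctan(170/9.01) = 86.97°
∠[(j170)² + 4.9(j170) + 26.01] = ∠[-28874 + j833] = 178.35°
∠H(j170) = 86.97° − 178.35° = -91.38°

|H| = -37.4 dB, ∠H = -91.4°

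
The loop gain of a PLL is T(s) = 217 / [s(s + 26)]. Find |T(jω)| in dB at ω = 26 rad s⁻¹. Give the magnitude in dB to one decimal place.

-12.9 dB

|j26 + 26| = √(26² + 26²) = 36.77
|j26| = 26
|T(j26)| = 217 / (36.77 × 26) = 0.22699
20 log₁₀(0.22699) = -12.88 dB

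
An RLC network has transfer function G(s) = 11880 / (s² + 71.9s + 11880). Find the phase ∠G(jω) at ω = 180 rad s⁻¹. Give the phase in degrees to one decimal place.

∠[(j180)² + 71.9(j180) + 11880] = ∠[-20520 + j12942] = 147.76°
∠G(j180) = −147.76° = -147.76°

-147.8°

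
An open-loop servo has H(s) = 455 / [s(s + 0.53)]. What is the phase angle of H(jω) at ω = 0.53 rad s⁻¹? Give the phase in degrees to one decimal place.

∠(j0.53 + 0.53) = arctan(0.53/0.53) = 45.00°
∠(j0.53) = 90.00°
∠H(j0.53) = − (45.00° + 90.00°) = -135.00°

-135.0 deg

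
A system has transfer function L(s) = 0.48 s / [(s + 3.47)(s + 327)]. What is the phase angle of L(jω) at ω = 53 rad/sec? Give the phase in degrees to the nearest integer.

∠(j53) = 90.00°
∠(j53 + 3.47) = arctan(53/3.47) = 86.25°
∠(j53 + 327) = arctan(53/327) = 9.21°
∠L(j53) = 90.00° − (86.25° + 9.21°) = -5.46°

-5 deg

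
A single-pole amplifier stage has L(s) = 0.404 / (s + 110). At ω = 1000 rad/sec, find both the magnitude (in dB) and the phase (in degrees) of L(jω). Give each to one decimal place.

|j1000 + 110| = √(1000² + 110²) = 1006
|L(j1000)| = 0.404 / 1006 = 0.00040158
20 log₁₀(0.00040158) = -67.92 dB
∠(j1000 + 110) = arctan(1000/110) = 83.72°
∠L(j1000) = −83.72° = -83.72°

|L| = -67.9 dB, ∠L = -83.7°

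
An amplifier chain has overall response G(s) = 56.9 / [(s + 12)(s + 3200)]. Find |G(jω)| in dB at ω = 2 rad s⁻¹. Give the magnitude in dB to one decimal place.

-56.7 dB

|j2 + 12| = √(2² + 12²) = 12.17
|j2 + 3200| = √(2² + 3200²) = 3200
|G(j2)| = 56.9 / (12.17 × 3200) = 0.0014616
20 log₁₀(0.0014616) = -56.70 dB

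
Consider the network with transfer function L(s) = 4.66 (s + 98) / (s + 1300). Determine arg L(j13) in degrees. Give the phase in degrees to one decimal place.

7.0°

∠(j13 + 98) = arctan(13/98) = 7.56°
∠(j13 + 1300) = arctan(13/1300) = 0.57°
∠L(j13) = 7.56° − 0.57° = 6.98°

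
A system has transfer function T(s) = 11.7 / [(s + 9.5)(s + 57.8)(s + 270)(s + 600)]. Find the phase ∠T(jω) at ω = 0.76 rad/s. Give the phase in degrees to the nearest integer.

∠(j0.76 + 9.5) = arctan(0.76/9.5) = 4.57°
∠(j0.76 + 57.8) = arctan(0.76/57.8) = 0.75°
∠(j0.76 + 270) = arctan(0.76/270) = 0.16°
∠(j0.76 + 600) = arctan(0.76/600) = 0.07°
∠T(j0.76) = − (4.57° + 0.75° + 0.16° + 0.07°) = -5.56°

-6°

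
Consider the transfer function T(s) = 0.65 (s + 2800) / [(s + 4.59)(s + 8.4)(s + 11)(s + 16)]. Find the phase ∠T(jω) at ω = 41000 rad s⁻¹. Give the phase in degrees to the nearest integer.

∠(j41000 + 2800) = arctan(41000/2800) = 86.09°
∠(j41000 + 4.59) = arctan(41000/4.59) = 89.99°
∠(j41000 + 8.4) = arctan(41000/8.4) = 89.99°
∠(j41000 + 11) = arctan(41000/11) = 89.98°
∠(j41000 + 16) = arctan(41000/16) = 89.98°
∠T(j41000) = 86.09° − (89.99° + 89.99° + 89.98° + 89.98°) = -273.85°

-274°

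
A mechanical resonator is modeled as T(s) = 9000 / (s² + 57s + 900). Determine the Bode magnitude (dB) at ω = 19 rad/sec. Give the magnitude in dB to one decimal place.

|(j19)² + 57(j19) + 900| = |539 + j1083| = 1210
|T(j19)| = 9000 / 1210 = 7.4398
20 log₁₀(7.4398) = 17.43 dB

17.4 dB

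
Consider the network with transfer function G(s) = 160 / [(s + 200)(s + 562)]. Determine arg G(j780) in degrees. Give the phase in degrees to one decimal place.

-129.8°

∠(j780 + 200) = arctan(780/200) = 75.62°
∠(j780 + 562) = arctan(780/562) = 54.23°
∠G(j780) = − (75.62° + 54.23°) = -129.85°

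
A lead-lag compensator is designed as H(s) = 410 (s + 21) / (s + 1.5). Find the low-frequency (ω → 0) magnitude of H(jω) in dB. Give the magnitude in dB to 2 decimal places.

H(0) = 410 × 21 / 1.5 = 5740
20 log₁₀(5740) = 75.178 dB

75.18 dB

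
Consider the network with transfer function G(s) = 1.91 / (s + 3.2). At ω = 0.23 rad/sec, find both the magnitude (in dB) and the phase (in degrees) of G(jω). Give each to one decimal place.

|G| = -4.5 dB, ∠G = -4.1°

|j0.23 + 3.2| = √(0.23² + 3.2²) = 3.208
|G(j0.23)| = 1.91 / 3.208 = 0.59534
20 log₁₀(0.59534) = -4.50 dB
∠(j0.23 + 3.2) = arctan(0.23/3.2) = 4.11°
∠G(j0.23) = −4.11° = -4.11°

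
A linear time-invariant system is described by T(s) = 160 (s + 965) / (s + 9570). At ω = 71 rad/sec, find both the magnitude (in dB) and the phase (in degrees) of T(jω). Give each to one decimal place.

|j71 + 965| = √(71² + 965²) = 967.6
|j71 + 9570| = √(71² + 9570²) = 9570
|T(j71)| = 160 × 967.6 / 9570 = 16.177
20 log₁₀(16.177) = 24.18 dB
∠(j71 + 965) = arctan(71/965) = 4.21°
∠(j71 + 9570) = arctan(71/9570) = 0.43°
∠T(j71) = 4.21° − 0.43° = 3.78°

|T| = 24.2 dB, ∠T = 3.8°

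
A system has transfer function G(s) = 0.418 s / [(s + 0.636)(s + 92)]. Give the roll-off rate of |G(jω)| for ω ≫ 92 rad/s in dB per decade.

-20 dB/decade

With 1 zero and 2 poles, the high-frequency asymptotic slope is 20 × (1 − 2) = -20 dB/decade.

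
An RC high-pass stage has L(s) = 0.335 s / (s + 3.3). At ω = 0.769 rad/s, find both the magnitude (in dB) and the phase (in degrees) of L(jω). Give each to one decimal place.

|j0.769| = 0.769
|j0.769 + 3.3| = √(0.769² + 3.3²) = 3.388
|L(j0.769)| = 0.335 × 0.769 / 3.388 = 0.076028
20 log₁₀(0.076028) = -22.38 dB
∠(j0.769) = 90.00°
∠(j0.769 + 3.3) = arctan(0.769/3.3) = 13.12°
∠L(j0.769) = 90.00° − 13.12° = 76.88°

|L| = -22.4 dB, ∠L = 76.9°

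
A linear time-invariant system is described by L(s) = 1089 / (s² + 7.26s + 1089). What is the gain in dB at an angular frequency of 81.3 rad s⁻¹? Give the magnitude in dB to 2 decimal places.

-14.15 dB

|(j81.3)² + 7.26(j81.3) + 1089| = |-5520.7 + j590.24| = 5552
|L(j81.3)| = 1089 / 5552 = 0.19614
20 log₁₀(0.19614) = -14.149 dB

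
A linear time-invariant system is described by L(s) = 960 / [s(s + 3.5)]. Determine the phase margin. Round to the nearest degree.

6°

Gain crossover: |L(jω)| = 1 at ω ≈ 30.9 rad s⁻¹.
∠L(j30.9) = −90° − arctan(30.9/3.5) ≈ -173.53°
PM = 180° + (-173.53°) = 6.47°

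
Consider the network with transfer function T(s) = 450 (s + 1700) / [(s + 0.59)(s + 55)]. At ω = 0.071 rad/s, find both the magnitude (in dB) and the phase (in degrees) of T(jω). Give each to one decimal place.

|j0.071 + 1700| = √(0.071² + 1700²) = 1700
|j0.071 + 0.59| = √(0.071² + 0.59²) = 0.5943
|j0.071 + 55| = √(0.071² + 55²) = 55
|T(j0.071)| = 450 × 1700 / (0.5943 × 55) = 23406
20 log₁₀(23406) = 87.39 dB
∠(j0.071 + 1700) = arctan(0.071/1700) = 0.00°
∠(j0.071 + 0.59) = arctan(0.071/0.59) = 6.86°
∠(j0.071 + 55) = arctan(0.071/55) = 0.07°
∠T(j0.071) = 0.00° − (6.86° + 0.07°) = -6.93°

|T| = 87.4 dB, ∠T = -6.9°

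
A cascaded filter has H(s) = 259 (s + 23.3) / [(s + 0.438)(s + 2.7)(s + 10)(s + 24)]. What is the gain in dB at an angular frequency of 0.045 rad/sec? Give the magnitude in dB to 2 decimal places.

|j0.045 + 23.3| = √(0.045² + 23.3²) = 23.3
|j0.045 + 0.438| = √(0.045² + 0.438²) = 0.4403
|j0.045 + 2.7| = √(0.045² + 2.7²) = 2.7
|j0.045 + 10| = √(0.045² + 10²) = 10
|j0.045 + 24| = √(0.045² + 24²) = 24
|H(j0.045)| = 259 × 23.3 / (0.4403 × 2.7 × 10 × 24) = 21.148
20 log₁₀(21.148) = 26.505 dB

26.51 dB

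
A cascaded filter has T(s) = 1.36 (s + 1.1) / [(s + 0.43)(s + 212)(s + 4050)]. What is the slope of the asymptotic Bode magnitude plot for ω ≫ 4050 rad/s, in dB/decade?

-40 dB/decade

With 1 zero and 3 poles, the high-frequency asymptotic slope is 20 × (1 − 3) = -40 dB/decade.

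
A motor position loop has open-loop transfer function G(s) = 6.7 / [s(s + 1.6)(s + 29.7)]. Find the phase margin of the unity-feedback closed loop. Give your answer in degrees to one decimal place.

84.7 deg

Gain crossover: |G(jω)| = 1 at ω ≈ 0.14 rad s⁻¹.
∠G(j0.14) = −90° − arctan(0.14/1.6) − arctan(0.14/29.7) ≈ -95.29°
PM = 180° + (-95.29°) = 84.71°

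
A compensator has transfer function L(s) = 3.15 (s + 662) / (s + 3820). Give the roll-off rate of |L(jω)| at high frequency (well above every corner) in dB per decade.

With 1 zero and 1 pole, the high-frequency asymptotic slope is 20 × (1 − 1) = 0 dB/decade.

0 dB/decade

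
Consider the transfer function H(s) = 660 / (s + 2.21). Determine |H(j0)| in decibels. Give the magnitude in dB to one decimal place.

H(0) = 660 / 2.21 = 298.64
20 log₁₀(298.64) = 49.50 dB

49.5 dB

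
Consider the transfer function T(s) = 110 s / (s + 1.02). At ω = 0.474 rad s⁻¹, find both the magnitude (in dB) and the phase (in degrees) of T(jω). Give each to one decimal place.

|T| = 33.3 dB, ∠T = 65.1°

|j0.474| = 0.474
|j0.474 + 1.02| = √(0.474² + 1.02²) = 1.125
|T(j0.474)| = 110 × 0.474 / 1.125 = 46.357
20 log₁₀(46.357) = 33.32 dB
∠(j0.474) = 90.00°
∠(j0.474 + 1.02) = arctan(0.474/1.02) = 24.92°
∠T(j0.474) = 90.00° − 24.92° = 65.08°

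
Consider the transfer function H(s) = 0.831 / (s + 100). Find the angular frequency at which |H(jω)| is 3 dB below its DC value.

For a single-pole low-pass, the −3 dB point is at the pole: ω = 100 rad/s.

100 rad/s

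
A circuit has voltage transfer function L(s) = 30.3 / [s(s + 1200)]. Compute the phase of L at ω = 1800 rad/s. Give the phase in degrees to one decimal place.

∠(j1800 + 1200) = arctan(1800/1200) = 56.31°
∠(j1800) = 90.00°
∠L(j1800) = − (56.31° + 90.00°) = -146.31°

-146.3 deg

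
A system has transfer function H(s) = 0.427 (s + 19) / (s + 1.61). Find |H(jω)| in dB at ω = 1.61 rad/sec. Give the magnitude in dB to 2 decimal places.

11.07 dB

|j1.61 + 19| = √(1.61² + 19²) = 19.07
|j1.61 + 1.61| = √(1.61² + 1.61²) = 2.277
|H(j1.61)| = 0.427 × 19.07 / 2.277 = 3.576
20 log₁₀(3.576) = 11.068 dB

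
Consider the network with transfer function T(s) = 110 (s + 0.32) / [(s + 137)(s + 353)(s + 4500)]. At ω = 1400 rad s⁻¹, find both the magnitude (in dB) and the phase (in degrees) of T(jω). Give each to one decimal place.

|j1400 + 0.32| = √(1400² + 0.32²) = 1400
|j1400 + 137| = √(1400² + 137²) = 1407
|j1400 + 353| = √(1400² + 353²) = 1444
|j1400 + 4500| = √(1400² + 4500²) = 4713
|T(j1400)| = 110 × 1400 / (1407 × 1444 × 4713) = 1.6089e-05
20 log₁₀(1.6089e-05) = -95.87 dB
∠(j1400 + 0.32) = arctan(1400/0.32) = 89.99°
∠(j1400 + 137) = arctan(1400/137) = 84.41°
∠(j1400 + 353) = arctan(1400/353) = 75.85°
∠(j1400 + 4500) = arctan(1400/4500) = 17.28°
∠T(j1400) = 89.99° − (84.41° + 75.85° + 17.28°) = -87.55°

|T| = -95.9 dB, ∠T = -87.6°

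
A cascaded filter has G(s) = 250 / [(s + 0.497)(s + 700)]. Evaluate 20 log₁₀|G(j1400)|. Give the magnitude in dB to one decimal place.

-78.9 dB

|j1400 + 0.497| = √(1400² + 0.497²) = 1400
|j1400 + 700| = √(1400² + 700²) = 1565
|G(j1400)| = 250 / (1400 × 1565) = 0.00011409
20 log₁₀(0.00011409) = -78.86 dB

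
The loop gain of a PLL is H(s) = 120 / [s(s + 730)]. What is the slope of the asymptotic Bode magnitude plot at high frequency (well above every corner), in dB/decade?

With 0 zeros and 2 poles, the high-frequency asymptotic slope is 20 × (0 − 2) = -40 dB/decade.

-40 dB/decade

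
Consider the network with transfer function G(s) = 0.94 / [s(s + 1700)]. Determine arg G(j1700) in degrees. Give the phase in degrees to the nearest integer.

-135°

∠(j1700 + 1700) = arctan(1700/1700) = 45.00°
∠(j1700) = 90.00°
∠G(j1700) = − (45.00° + 90.00°) = -135.00°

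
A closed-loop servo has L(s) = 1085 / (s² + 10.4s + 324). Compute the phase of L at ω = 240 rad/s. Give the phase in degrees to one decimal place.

∠[(j240)² + 10.4(j240) + 324] = ∠[-57276 + j2496] = 177.50°
∠L(j240) = −177.50° = -177.50°

-177.5°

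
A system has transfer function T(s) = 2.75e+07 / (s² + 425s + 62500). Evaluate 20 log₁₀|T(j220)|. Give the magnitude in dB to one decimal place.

|(j220)² + 425(j220) + 62500| = |14100 + j93500| = 9.456e+04
|T(j220)| = 2.75e+07 / 9.456e+04 = 290.83
20 log₁₀(290.83) = 49.27 dB

49.3 dB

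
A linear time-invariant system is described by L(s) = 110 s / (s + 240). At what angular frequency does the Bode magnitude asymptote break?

240 rad/s

The single real pole at s = −240 gives a corner at ω = 240 rad/s.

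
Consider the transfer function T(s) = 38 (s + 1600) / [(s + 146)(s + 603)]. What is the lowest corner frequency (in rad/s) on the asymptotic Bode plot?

146 rad/s

Break frequencies occur at each pole and zero magnitude: 146 rad/s, 603 rad/s, 1600 rad/s.
The lowest is 146 rad/s.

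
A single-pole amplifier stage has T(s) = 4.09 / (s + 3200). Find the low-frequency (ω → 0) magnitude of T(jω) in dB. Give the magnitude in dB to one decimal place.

T(0) = 4.09 / 3200 = 0.0012781
20 log₁₀(0.0012781) = -57.87 dB

-57.9 dB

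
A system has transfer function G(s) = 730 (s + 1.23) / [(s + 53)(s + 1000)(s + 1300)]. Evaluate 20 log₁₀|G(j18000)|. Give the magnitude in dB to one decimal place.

-113.0 dB

|j18000 + 1.23| = √(18000² + 1.23²) = 1.8e+04
|j18000 + 53| = √(18000² + 53²) = 1.8e+04
|j18000 + 1000| = √(18000² + 1000²) = 1.803e+04
|j18000 + 1300| = √(18000² + 1300²) = 1.805e+04
|G(j18000)| = 730 × 1.8e+04 / (1.8e+04 × 1.803e+04 × 1.805e+04) = 2.2438e-06
20 log₁₀(2.2438e-06) = -112.98 dB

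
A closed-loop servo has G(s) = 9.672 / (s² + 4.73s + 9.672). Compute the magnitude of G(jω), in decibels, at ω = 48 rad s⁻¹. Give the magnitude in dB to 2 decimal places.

|(j48)² + 4.73(j48) + 9.672| = |-2294.3 + j227.04| = 2306
|G(j48)| = 9.672 / 2306 = 0.0041951
20 log₁₀(0.0041951) = -47.545 dB

-47.55 dB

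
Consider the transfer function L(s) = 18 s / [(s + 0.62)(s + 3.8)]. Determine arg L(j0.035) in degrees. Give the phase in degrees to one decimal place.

86.2°

∠(j0.035) = 90.00°
∠(j0.035 + 0.62) = arctan(0.035/0.62) = 3.23°
∠(j0.035 + 3.8) = arctan(0.035/3.8) = 0.53°
∠L(j0.035) = 90.00° − (3.23° + 0.53°) = 86.24°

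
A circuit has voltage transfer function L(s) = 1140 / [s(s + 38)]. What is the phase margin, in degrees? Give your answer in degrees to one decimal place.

Gain crossover: |L(jω)| = 1 at ω ≈ 25 rad/s.
∠L(j25) = −90° − arctan(25/38) ≈ -123.39°
PM = 180° + (-123.39°) = 56.61°

56.6°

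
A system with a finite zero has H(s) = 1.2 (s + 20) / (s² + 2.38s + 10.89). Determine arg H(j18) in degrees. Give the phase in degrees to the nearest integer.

∠(j18 + 20) = arctan(18/20) = 41.99°
∠[(j18)² + 2.38(j18) + 10.89] = ∠[-313.11 + j42.84] = 172.21°
∠H(j18) = 41.99° − 172.21° = -130.22°

-130°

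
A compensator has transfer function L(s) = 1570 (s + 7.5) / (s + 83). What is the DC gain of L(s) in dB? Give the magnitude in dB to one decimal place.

L(0) = 1570 × 7.5 / 83 = 141.87
20 log₁₀(141.87) = 43.04 dB

43.0 dB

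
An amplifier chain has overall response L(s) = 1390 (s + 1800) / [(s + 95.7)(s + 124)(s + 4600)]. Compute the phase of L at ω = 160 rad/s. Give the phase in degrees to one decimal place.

∠(j160 + 1800) = arctan(160/1800) = 5.08°
∠(j160 + 95.7) = arctan(160/95.7) = 59.12°
∠(j160 + 124) = arctan(160/124) = 52.22°
∠(j160 + 4600) = arctan(160/4600) = 1.99°
∠L(j160) = 5.08° − (59.12° + 52.22° + 1.99°) = -108.25°

-108.3°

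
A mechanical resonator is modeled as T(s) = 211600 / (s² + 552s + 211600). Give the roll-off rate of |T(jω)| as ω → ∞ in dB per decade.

-40 dB/decade

With 0 zeros and 2 poles, the high-frequency asymptotic slope is 20 × (0 − 2) = -40 dB/decade.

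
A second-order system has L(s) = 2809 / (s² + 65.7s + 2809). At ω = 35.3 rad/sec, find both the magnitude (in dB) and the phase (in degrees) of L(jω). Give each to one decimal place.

|(j35.3)² + 65.7(j35.3) + 2809| = |1562.9 + j2319.2| = 2797
|L(j35.3)| = 2809 / 2797 = 1.0044
20 log₁₀(1.0044) = 0.04 dB
∠[(j35.3)² + 65.7(j35.3) + 2809] = ∠[1562.9 + j2319.2] = 56.02°
∠L(j35.3) = −56.02° = -56.02°

|L| = 0.0 dB, ∠L = -56.0°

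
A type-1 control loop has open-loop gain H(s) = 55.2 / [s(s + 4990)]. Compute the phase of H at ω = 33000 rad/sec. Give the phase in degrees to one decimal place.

∠(j33000 + 4990) = arctan(33000/4990) = 81.40°
∠(j33000) = 90.00°
∠H(j33000) = − (81.40° + 90.00°) = -171.40°

-171.4°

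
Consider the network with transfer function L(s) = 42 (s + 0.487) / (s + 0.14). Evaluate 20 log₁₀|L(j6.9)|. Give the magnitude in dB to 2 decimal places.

|j6.9 + 0.487| = √(6.9² + 0.487²) = 6.917
|j6.9 + 0.14| = √(6.9² + 0.14²) = 6.901
|L(j6.9)| = 42 × 6.917 / 6.901 = 42.096
20 log₁₀(42.096) = 32.485 dB

32.48 dB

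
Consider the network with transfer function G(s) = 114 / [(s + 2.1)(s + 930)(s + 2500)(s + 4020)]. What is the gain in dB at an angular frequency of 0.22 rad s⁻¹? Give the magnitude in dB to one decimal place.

-164.8 dB

|j0.22 + 2.1| = √(0.22² + 2.1²) = 2.111
|j0.22 + 930| = √(0.22² + 930²) = 930
|j0.22 + 2500| = √(0.22² + 2500²) = 2500
|j0.22 + 4020| = √(0.22² + 4020²) = 4020
|G(j0.22)| = 114 / (2.111 × 930 × 2500 × 4020) = 5.7765e-09
20 log₁₀(5.7765e-09) = -164.77 dB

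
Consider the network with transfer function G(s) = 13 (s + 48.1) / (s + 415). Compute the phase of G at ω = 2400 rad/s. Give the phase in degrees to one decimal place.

∠(j2400 + 48.1) = arctan(2400/48.1) = 88.85°
∠(j2400 + 415) = arctan(2400/415) = 80.19°
∠G(j2400) = 88.85° − 80.19° = 8.66°

8.7°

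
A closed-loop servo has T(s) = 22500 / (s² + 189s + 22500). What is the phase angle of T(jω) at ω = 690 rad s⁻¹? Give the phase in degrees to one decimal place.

∠[(j690)² + 189(j690) + 22500] = ∠[-4.536e+05 + j1.3041e+05] = 163.96°
∠T(j690) = −163.96° = -163.96°

-164.0 deg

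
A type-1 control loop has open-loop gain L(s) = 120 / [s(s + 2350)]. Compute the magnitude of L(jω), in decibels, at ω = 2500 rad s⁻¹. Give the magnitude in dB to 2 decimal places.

|j2500 + 2350| = √(2500² + 2350²) = 3431
|j2500| = 2500
|L(j2500)| = 120 / (3431 × 2500) = 1.399e-05
20 log₁₀(1.399e-05) = -97.084 dB

-97.08 dB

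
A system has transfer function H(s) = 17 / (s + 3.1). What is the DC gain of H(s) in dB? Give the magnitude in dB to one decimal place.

H(0) = 17 / 3.1 = 5.4839
20 log₁₀(5.4839) = 14.78 dB

14.8 dB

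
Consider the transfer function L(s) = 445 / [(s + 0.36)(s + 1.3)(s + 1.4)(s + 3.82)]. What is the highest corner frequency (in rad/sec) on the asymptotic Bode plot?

Break frequencies occur at each pole and zero magnitude: 0.36 rad/sec, 1.3 rad/sec, 1.4 rad/sec, 3.82 rad/sec.
The highest is 3.82 rad/sec.

3.82 rad/sec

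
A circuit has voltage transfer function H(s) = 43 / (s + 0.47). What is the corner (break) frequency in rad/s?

0.47 rad/s

The single real pole at s = −0.47 gives a corner at ω = 0.47 rad/s.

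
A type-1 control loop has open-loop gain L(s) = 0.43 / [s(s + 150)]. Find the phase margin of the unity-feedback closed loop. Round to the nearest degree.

Gain crossover: |L(jω)| = 1 at ω ≈ 0.00287 rad/sec.
∠L(j0.00287) = −90° − arctan(0.00287/150) ≈ -90.00°
PM = 180° + (-90.00°) = 90.00°

90°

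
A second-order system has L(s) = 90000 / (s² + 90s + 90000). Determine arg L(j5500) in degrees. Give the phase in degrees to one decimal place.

∠[(j5500)² + 90(j5500) + 90000] = ∠[-3.016e+07 + j4.95e+05] = 179.06°
∠L(j5500) = −179.06° = -179.06°

-179.1°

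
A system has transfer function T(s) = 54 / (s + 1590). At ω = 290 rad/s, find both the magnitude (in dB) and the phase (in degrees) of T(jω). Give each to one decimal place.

|T| = -29.5 dB, ∠T = -10.3°

|j290 + 1590| = √(290² + 1590²) = 1616
|T(j290)| = 54 / 1616 = 0.033411
20 log₁₀(0.033411) = -29.52 dB
∠(j290 + 1590) = arctan(290/1590) = 10.34°
∠T(j290) = −10.34° = -10.34°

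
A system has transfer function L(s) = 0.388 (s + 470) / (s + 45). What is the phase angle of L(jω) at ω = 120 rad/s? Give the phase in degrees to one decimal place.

-55.1°

∠(j120 + 470) = arctan(120/470) = 14.32°
∠(j120 + 45) = arctan(120/45) = 69.44°
∠L(j120) = 14.32° − 69.44° = -55.12°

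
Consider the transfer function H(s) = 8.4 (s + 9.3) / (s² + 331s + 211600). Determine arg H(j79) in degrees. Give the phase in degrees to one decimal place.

∠(j79 + 9.3) = arctan(79/9.3) = 83.29°
∠[(j79)² + 331(j79) + 211600] = ∠[2.0536e+05 + j26149] = 7.26°
∠H(j79) = 83.29° − 7.26° = 76.03°

76.0°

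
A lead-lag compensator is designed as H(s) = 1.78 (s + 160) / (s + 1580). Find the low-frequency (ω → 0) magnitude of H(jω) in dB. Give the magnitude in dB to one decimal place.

H(0) = 1.78 × 160 / 1580 = 0.18025
20 log₁₀(0.18025) = -14.88 dB

-14.9 dB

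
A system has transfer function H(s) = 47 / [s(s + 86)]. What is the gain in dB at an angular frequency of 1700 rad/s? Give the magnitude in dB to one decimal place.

-95.8 dB

|j1700 + 86| = √(1700² + 86²) = 1702
|j1700| = 1700
|H(j1700)| = 47 / (1702 × 1700) = 1.6242e-05
20 log₁₀(1.6242e-05) = -95.79 dB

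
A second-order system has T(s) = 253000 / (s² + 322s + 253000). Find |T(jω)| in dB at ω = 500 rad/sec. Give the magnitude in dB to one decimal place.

|(j500)² + 322(j500) + 253000| = |3000 + j1.61e+05| = 1.61e+05
|T(j500)| = 253000 / 1.61e+05 = 1.5712
20 log₁₀(1.5712) = 3.92 dB

3.9 dB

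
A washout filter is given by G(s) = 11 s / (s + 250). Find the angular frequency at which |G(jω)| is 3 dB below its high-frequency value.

250 rad/s

For a single-pole high-pass, the −3 dB point is at the pole: ω = 250 rad/s.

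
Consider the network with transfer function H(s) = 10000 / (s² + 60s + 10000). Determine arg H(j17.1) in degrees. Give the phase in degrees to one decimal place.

-6.0°

∠[(j17.1)² + 60(j17.1) + 10000] = ∠[9707.6 + j1026] = 6.03°
∠H(j17.1) = −6.03° = -6.03°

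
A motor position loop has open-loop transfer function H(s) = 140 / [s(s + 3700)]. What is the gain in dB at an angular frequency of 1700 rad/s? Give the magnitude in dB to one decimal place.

-93.9 dB

|j1700 + 3700| = √(1700² + 3700²) = 4072
|j1700| = 1700
|H(j1700)| = 140 / (4072 × 1700) = 2.0225e-05
20 log₁₀(2.0225e-05) = -93.88 dB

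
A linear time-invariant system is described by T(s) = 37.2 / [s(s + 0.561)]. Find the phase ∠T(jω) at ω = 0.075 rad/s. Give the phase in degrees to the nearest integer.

-98 deg

∠(j0.075 + 0.561) = arctan(0.075/0.561) = 7.61°
∠(j0.075) = 90.00°
∠T(j0.075) = − (7.61° + 90.00°) = -97.61°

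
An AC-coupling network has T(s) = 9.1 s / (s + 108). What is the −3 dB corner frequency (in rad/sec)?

108 rad/sec

For a single-pole high-pass, the −3 dB point is at the pole: ω = 108 rad/sec.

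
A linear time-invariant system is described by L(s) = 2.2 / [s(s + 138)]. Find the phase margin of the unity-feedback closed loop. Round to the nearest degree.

Gain crossover: |L(jω)| = 1 at ω ≈ 0.0159 rad/s.
∠L(j0.0159) = −90° − arctan(0.0159/138) ≈ -90.01°
PM = 180° + (-90.01°) = 89.99°

90°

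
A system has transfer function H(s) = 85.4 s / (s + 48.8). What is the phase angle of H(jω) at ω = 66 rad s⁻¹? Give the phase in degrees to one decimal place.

36.5 deg

∠(j66) = 90.00°
∠(j66 + 48.8) = arctan(66/48.8) = 53.52°
∠H(j66) = 90.00° − 53.52° = 36.48°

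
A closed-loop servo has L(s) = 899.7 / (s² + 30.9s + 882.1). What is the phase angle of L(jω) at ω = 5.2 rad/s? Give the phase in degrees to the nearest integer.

∠[(j5.2)² + 30.9(j5.2) + 882.1] = ∠[855.06 + j160.68] = 10.64°
∠L(j5.2) = −10.64° = -10.64°

-11 deg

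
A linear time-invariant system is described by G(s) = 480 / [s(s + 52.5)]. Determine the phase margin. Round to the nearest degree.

Gain crossover: |G(jω)| = 1 at ω ≈ 9.01 rad s⁻¹.
∠G(j9.01) = −90° − arctan(9.01/52.5) ≈ -99.74°
PM = 180° + (-99.74°) = 80.26°

80°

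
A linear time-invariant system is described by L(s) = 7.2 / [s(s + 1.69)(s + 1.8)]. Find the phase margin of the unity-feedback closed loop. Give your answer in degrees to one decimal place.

11.6°

Gain crossover: |L(jω)| = 1 at ω ≈ 1.42 rad/s.
∠L(j1.42) = −90° − arctan(1.42/1.69) − arctan(1.42/1.8) ≈ -168.37°
PM = 180° + (-168.37°) = 11.63°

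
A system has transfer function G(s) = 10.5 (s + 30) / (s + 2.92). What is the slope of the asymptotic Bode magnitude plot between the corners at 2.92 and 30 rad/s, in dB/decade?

In this band the factors already past their corner are: pole at 2.92; net slope = -20 dB/decade.

-20 dB/decade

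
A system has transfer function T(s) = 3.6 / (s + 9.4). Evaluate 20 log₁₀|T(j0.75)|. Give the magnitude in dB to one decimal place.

|j0.75 + 9.4| = √(0.75² + 9.4²) = 9.43
|T(j0.75)| = 3.6 / 9.43 = 0.38177
20 log₁₀(0.38177) = -8.36 dB

-8.4 dB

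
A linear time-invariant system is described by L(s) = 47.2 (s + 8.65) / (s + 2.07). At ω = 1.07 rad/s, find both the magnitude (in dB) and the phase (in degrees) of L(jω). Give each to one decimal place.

|L| = 44.9 dB, ∠L = -20.3°

|j1.07 + 8.65| = √(1.07² + 8.65²) = 8.716
|j1.07 + 2.07| = √(1.07² + 2.07²) = 2.33
|L(j1.07)| = 47.2 × 8.716 / 2.33 = 176.55
20 log₁₀(176.55) = 44.94 dB
∠(j1.07 + 8.65) = arctan(1.07/8.65) = 7.05°
∠(j1.07 + 2.07) = arctan(1.07/2.07) = 27.33°
∠L(j1.07) = 7.05° − 27.33° = -20.28°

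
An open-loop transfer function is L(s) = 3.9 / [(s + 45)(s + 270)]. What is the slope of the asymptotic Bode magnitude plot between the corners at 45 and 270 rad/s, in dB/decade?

-20 dB/decade

In this band the factors already past their corner are: pole at 45; net slope = -20 dB/decade.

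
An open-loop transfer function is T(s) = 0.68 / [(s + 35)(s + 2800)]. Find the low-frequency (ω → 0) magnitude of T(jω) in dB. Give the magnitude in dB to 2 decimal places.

T(0) = 0.68 / (35 × 2800) = 6.9388e-06
20 log₁₀(6.9388e-06) = -103.174 dB

-103.17 dB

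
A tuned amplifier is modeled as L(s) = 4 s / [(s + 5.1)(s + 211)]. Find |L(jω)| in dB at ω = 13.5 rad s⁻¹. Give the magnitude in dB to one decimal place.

|j13.5| = 13.5
|j13.5 + 5.1| = √(13.5² + 5.1²) = 14.43
|j13.5 + 211| = √(13.5² + 211²) = 211.4
|L(j13.5)| = 4 × 13.5 / (14.43 × 211.4) = 0.017698
20 log₁₀(0.017698) = -35.04 dB

-35.0 dB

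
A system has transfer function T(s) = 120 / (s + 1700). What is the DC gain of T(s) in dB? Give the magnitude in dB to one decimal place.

T(0) = 120 / 1700 = 0.070588
20 log₁₀(0.070588) = -23.03 dB

-23.0 dB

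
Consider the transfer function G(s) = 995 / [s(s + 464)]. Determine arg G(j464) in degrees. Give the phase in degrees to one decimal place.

-135.0°

∠(j464 + 464) = arctan(464/464) = 45.00°
∠(j464) = 90.00°
∠G(j464) = − (45.00° + 90.00°) = -135.00°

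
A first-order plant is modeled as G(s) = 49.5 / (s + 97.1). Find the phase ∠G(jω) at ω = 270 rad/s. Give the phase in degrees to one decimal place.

-70.2 deg

∠(j270 + 97.1) = arctan(270/97.1) = 70.22°
∠G(j270) = −70.22° = -70.22°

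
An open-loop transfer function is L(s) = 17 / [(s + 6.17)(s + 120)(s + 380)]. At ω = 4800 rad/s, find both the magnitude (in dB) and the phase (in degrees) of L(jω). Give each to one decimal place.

|L| = -196.3 dB, ∠L = -264.0°

|j4800 + 6.17| = √(4800² + 6.17²) = 4800
|j4800 + 120| = √(4800² + 120²) = 4801
|j4800 + 380| = √(4800² + 380²) = 4815
|L(j4800)| = 17 / (4800 × 4801 × 4815) = 1.5319e-10
20 log₁₀(1.5319e-10) = -196.30 dB
∠(j4800 + 6.17) = arctan(4800/6.17) = 89.93°
∠(j4800 + 120) = arctan(4800/120) = 88.57°
∠(j4800 + 380) = arctan(4800/380) = 85.47°
∠L(j4800) = − (89.93° + 88.57° + 85.47°) = -263.97°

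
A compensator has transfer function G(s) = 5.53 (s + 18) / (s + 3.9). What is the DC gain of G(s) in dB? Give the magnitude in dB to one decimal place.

G(0) = 5.53 × 18 / 3.9 = 25.523
20 log₁₀(25.523) = 28.14 dB

28.1 dB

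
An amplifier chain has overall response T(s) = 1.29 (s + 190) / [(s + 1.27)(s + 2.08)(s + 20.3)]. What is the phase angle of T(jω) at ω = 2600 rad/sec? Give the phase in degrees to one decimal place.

-183.7°

∠(j2600 + 190) = arctan(2600/190) = 85.82°
∠(j2600 + 1.27) = arctan(2600/1.27) = 89.97°
∠(j2600 + 2.08) = arctan(2600/2.08) = 89.95°
∠(j2600 + 20.3) = arctan(2600/20.3) = 89.55°
∠T(j2600) = 85.82° − (89.97° + 89.95° + 89.55°) = -183.66°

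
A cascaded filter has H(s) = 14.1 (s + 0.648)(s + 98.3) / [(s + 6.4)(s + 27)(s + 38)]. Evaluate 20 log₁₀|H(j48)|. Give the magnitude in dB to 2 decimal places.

-6.87 dB

|j48 + 0.648| = √(48² + 0.648²) = 48
|j48 + 98.3| = √(48² + 98.3²) = 109.4
|j48 + 6.4| = √(48² + 6.4²) = 48.42
|j48 + 27| = √(48² + 27²) = 55.07
|j48 + 38| = √(48² + 38²) = 61.22
|H(j48)| = 14.1 × 48 × 109.4 / (48.42 × 55.07 × 61.22) = 0.45351
20 log₁₀(0.45351) = -6.868 dB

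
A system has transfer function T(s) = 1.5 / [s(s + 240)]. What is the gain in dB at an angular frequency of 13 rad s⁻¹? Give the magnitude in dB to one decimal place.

|j13 + 240| = √(13² + 240²) = 240.4
|j13| = 13
|T(j13)| = 1.5 / (240.4 × 13) = 0.00048007
20 log₁₀(0.00048007) = -66.37 dB

-66.4 dB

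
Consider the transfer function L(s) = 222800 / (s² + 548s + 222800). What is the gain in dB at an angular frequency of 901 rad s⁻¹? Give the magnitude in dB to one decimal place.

|(j901)² + 548(j901) + 222800| = |-5.89e+05 + j4.9375e+05| = 7.686e+05
|L(j901)| = 222800 / 7.686e+05 = 0.28989
20 log₁₀(0.28989) = -10.76 dB

-10.8 dB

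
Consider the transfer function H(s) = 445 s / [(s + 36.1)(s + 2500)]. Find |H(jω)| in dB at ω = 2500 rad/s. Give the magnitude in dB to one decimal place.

-18.0 dB

|j2500| = 2500
|j2500 + 36.1| = √(2500² + 36.1²) = 2500
|j2500 + 2500| = √(2500² + 2500²) = 3536
|H(j2500)| = 445 × 2500 / (2500 × 3536) = 0.12585
20 log₁₀(0.12585) = -18.00 dB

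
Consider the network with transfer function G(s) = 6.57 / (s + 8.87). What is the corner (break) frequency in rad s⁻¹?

8.87 rad s⁻¹

The single real pole at s = −8.87 gives a corner at ω = 8.87 rad s⁻¹.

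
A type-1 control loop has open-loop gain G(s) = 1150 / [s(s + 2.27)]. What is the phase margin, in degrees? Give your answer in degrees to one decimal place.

3.8°

Gain crossover: |G(jω)| = 1 at ω ≈ 33.9 rad/sec.
∠G(j33.9) = −90° − arctan(33.9/2.27) ≈ -176.17°
PM = 180° + (-176.17°) = 3.83°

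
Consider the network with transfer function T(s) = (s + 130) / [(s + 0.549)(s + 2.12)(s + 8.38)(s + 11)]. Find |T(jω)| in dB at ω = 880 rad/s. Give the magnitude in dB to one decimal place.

|j880 + 130| = √(880² + 130²) = 889.6
|j880 + 0.549| = √(880² + 0.549²) = 880
|j880 + 2.12| = √(880² + 2.12²) = 880
|j880 + 8.38| = √(880² + 8.38²) = 880
|j880 + 11| = √(880² + 11²) = 880.1
|T(j880)| = 1 × 889.6 / (880 × 880 × 880 × 880.1) = 1.4831e-09
20 log₁₀(1.4831e-09) = -176.58 dB

-176.6 dB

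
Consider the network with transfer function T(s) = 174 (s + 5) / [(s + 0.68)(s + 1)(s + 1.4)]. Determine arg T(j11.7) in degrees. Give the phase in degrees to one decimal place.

-188.1°

∠(j11.7 + 5) = arctan(11.7/5) = 66.86°
∠(j11.7 + 0.68) = arctan(11.7/0.68) = 86.67°
∠(j11.7 + 1) = arctan(11.7/1) = 85.11°
∠(j11.7 + 1.4) = arctan(11.7/1.4) = 83.18°
∠T(j11.7) = 66.86° − (86.67° + 85.11° + 83.18°) = -188.10°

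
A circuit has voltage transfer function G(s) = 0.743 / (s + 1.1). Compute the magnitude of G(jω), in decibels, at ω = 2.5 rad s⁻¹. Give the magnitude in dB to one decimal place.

|j2.5 + 1.1| = √(2.5² + 1.1²) = 2.731
|G(j2.5)| = 0.743 / 2.731 = 0.27203
20 log₁₀(0.27203) = -11.31 dB

-11.3 dB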